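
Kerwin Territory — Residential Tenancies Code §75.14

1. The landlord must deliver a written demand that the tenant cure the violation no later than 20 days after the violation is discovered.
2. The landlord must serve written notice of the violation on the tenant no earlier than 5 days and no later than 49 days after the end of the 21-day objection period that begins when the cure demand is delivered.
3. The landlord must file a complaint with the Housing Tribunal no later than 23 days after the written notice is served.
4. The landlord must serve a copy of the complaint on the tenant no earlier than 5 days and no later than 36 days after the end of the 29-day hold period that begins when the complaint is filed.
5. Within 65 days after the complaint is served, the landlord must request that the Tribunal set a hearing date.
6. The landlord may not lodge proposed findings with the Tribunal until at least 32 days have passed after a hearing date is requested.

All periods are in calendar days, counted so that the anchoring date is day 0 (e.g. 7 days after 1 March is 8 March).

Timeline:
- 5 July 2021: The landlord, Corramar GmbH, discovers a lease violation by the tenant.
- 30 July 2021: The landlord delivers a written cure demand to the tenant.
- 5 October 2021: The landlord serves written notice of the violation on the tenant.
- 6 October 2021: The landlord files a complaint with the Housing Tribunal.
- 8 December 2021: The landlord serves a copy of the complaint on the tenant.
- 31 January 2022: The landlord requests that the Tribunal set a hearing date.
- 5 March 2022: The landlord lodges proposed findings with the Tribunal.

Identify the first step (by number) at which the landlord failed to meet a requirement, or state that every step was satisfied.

Step 1

Step 1: 20 days after 5 July 2021 (when the violation is discovered) is 25 July 2021; done 30 July 2021 — 5 days late.
No need to go further; step 1 was not satisfied.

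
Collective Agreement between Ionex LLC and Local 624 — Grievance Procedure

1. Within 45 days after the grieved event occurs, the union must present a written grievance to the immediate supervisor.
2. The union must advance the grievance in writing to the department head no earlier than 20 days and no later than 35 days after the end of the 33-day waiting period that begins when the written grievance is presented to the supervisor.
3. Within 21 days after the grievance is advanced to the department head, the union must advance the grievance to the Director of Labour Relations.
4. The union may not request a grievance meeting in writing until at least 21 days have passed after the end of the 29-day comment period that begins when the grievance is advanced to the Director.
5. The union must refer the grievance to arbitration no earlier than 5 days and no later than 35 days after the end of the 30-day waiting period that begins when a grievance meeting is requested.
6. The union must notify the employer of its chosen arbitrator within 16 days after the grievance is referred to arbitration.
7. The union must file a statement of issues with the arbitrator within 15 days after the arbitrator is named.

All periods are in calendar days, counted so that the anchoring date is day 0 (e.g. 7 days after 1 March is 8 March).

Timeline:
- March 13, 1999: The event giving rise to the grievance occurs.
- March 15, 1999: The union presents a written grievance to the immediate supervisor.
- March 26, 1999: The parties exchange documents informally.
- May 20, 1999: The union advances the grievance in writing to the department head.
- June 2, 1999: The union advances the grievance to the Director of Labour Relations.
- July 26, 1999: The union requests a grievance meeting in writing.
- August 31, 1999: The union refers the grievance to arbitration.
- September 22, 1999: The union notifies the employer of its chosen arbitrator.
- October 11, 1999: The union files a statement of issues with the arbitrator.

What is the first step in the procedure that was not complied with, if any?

Step 1: 45 days after March 13, 1999 (when the grieved event occurs) is April 27, 1999; completed March 15, 1999, before the deadline.
Step 2: the window is 20–35 days after April 17, 1999 (end of the 33-day waiting period, which began when the written grievance is presented to the supervisor on March 15, 1999), so May 7, 1999 through May 22, 1999; May 20, 1999 falls inside that range.
Step 3: 21 days after May 20, 1999 (when the grievance is advanced to the department head) is June 10, 1999; done June 2, 1999 — timely.
Step 4: the earliest permitted date is 21 days after July 1, 1999 (end of the 29-day comment period, which began when the grievance is advanced to the Director on June 2, 1999), i.e. July 22, 1999; July 26, 1999 is on or after that date.
Step 5: the window is 5–35 days after August 25, 1999 (end of the 30-day waiting period, which began when a grievance meeting is requested on July 26, 1999), so August 30, 1999 through September 29, 1999; done August 31, 1999 — within the window.
Step 6: 16 days after August 31, 1999 (when the grievance is referred to arbitration) is September 16, 1999; not done until September 22, 1999, 6 days after the deadline.
No need to go further; step 6 was not satisfied.

Step 6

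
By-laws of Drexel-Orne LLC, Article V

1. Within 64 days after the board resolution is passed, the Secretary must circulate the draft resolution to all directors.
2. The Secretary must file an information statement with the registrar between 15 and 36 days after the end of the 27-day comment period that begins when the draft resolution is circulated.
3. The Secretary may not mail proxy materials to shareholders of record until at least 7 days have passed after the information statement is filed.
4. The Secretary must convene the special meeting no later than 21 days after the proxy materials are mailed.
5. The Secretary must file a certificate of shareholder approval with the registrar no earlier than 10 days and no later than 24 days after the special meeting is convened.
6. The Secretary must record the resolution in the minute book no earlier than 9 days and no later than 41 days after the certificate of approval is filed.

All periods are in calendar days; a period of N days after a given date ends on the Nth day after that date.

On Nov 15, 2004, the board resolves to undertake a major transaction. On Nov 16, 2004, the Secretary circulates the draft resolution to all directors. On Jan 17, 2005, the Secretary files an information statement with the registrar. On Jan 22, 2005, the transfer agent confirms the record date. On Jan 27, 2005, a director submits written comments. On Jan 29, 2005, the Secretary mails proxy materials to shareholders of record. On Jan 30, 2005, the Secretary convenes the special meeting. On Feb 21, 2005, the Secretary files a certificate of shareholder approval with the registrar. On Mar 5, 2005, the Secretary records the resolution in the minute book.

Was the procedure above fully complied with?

Step 1 — counting 64 days from Nov 15, 2004 (when the board resolution is passed) gives a deadline of Jan 18, 2005; Nov 16, 2004 is within that limit.
Step 2 — 15 and 36 days from Dec 13, 2004 (end of the 27-day comment period, which began when the draft resolution is circulated on Nov 16, 2004) are Dec 28, 2004 and Jan 18, 2005 respectively; Jan 17, 2005 falls inside that range.
Step 3 — must wait 7 days from Jan 17, 2005 (when the information statement is filed), so not before Jan 24, 2005; Jan 29, 2005 is on or after that date.
Step 4 — counting 21 days from Jan 29, 2005 (when the proxy materials are mailed) gives a deadline of Feb 19, 2005; completed Jan 30, 2005, before the deadline.
Step 5 — 10 and 24 days from Jan 30, 2005 (when the special meeting is convened) are Feb 9, 2005 and Feb 23, 2005 respectively; done Feb 21, 2005 — within the window.
Step 6 — 9 and 41 days from Feb 21, 2005 (when the certificate of approval is filed) are Mar 2, 2005 and Apr 3, 2005 respectively; Mar 5, 2005 falls inside that range.

Yes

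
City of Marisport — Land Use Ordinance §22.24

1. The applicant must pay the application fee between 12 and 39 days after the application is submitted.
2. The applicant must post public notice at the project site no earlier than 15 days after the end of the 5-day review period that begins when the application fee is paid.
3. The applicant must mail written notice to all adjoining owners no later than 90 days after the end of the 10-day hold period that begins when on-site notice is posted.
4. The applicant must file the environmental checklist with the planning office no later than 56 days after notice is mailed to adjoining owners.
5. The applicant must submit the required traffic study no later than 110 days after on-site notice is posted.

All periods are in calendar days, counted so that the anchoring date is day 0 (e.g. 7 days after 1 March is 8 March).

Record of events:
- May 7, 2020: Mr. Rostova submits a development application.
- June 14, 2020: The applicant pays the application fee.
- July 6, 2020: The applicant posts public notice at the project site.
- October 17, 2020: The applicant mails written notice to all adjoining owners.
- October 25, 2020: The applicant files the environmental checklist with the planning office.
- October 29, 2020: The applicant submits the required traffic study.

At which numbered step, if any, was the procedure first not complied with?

Step 3

Step 1 — 12 and 39 days from May 7, 2020 (when the application is submitted) are May 19, 2020 and June 15, 2020 respectively; June 14, 2020 falls inside that range.
Step 2 — must wait 15 days from June 19, 2020 (end of the 5-day review period, which began when the application fee is paid on June 14, 2020), so not before July 4, 2020; done July 6, 2020, after the minimum wait.
Step 3 — counting 90 days from July 16, 2020 (end of the 10-day hold period, which began when on-site notice is posted on July 6, 2020) gives a deadline of October 14, 2020; October 17, 2020 misses that deadline by 3 days.
That is the first point of non-compliance.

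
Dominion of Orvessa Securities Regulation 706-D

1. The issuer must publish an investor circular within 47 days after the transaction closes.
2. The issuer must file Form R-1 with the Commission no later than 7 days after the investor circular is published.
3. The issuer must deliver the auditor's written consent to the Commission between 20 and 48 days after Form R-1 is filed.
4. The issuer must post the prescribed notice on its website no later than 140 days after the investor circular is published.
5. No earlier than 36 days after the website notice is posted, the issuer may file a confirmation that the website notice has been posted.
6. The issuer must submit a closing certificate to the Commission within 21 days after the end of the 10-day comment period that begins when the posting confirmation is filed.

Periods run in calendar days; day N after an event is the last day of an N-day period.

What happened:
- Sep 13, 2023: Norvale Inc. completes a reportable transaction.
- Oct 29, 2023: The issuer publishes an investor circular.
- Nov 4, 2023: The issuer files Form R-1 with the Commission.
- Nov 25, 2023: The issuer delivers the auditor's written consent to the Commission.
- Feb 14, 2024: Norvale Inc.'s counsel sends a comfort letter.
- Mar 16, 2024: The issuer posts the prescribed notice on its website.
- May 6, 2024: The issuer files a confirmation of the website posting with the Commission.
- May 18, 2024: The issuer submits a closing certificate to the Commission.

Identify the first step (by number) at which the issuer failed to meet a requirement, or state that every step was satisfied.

None — every step was satisfied

Step 1 — counting 47 days from Sep 13, 2023 (when the transaction closes) gives a deadline of Oct 30, 2023; completed Oct 29, 2023, before the deadline.
Step 2 — counting 7 days from Oct 29, 2023 (when the investor circular is published) gives a deadline of Nov 5, 2023; completed Nov 4, 2023, before the deadline.
Step 3 — 20 and 48 days from Nov 4, 2023 (when Form R-1 is filed) are Nov 24, 2023 and Dec 22, 2023 respectively; done Nov 25, 2023 — within the window.
Step 4 — counting 140 days from Oct 29, 2023 (when the investor circular is published) gives a deadline of Mar 17, 2024; Mar 16, 2024 is within that limit.
Step 5 — must wait 36 days from Mar 16, 2024 (when the website notice is posted), so not before Apr 21, 2024; done May 6, 2024, after the minimum wait.
Step 6 — counting 21 days from May 16, 2024 (end of the 10-day comment period, which began when the posting confirmation is filed on May 6, 2024) gives a deadline of Jun 6, 2024; completed May 18, 2024, before the deadline.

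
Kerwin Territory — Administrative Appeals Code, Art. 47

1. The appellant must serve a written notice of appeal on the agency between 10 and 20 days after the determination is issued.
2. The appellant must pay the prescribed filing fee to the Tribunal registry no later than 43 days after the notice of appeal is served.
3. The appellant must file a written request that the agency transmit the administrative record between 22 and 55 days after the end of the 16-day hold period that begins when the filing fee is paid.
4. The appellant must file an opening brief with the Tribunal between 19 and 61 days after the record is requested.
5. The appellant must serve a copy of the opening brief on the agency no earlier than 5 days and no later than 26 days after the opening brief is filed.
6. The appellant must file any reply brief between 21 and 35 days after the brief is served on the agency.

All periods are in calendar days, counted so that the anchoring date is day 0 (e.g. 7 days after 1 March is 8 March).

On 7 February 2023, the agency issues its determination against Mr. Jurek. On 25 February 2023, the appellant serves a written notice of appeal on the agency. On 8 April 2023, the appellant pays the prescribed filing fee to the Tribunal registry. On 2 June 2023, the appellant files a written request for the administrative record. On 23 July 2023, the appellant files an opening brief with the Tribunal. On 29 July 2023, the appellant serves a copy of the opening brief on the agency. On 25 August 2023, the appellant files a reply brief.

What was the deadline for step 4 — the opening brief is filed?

2 August 2023

Step 4 runs from 2 June 2023, when the record is requested. The window is 19–61 days after 2 June 2023; it closes on 2 August 2023.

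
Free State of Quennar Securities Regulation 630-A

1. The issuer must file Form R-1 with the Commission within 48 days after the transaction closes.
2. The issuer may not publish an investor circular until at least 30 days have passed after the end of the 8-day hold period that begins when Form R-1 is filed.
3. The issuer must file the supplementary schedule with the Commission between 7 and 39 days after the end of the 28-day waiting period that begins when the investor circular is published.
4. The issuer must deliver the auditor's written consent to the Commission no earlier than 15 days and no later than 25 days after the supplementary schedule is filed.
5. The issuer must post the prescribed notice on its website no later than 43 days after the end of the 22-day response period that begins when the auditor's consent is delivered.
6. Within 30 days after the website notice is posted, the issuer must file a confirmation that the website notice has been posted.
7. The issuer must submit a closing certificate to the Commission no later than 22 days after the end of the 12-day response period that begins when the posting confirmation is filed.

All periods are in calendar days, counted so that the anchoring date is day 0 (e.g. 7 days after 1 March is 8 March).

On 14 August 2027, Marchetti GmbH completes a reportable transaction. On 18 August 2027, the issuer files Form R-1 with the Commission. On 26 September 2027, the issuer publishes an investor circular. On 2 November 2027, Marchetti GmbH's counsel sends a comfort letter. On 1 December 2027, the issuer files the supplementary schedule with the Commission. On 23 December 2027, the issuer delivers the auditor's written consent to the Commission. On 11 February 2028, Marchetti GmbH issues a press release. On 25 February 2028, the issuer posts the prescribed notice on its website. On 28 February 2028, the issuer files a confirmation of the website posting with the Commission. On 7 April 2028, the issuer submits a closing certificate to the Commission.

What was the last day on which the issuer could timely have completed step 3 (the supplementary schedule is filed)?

2 December 2027

The investor circular is published on 26 September 2027; the 28-day waiting period therefore ends 24 October 2027, and step 3 runs from that date. The window is 7–39 days after 24 October 2027; it closes on 2 December 2027.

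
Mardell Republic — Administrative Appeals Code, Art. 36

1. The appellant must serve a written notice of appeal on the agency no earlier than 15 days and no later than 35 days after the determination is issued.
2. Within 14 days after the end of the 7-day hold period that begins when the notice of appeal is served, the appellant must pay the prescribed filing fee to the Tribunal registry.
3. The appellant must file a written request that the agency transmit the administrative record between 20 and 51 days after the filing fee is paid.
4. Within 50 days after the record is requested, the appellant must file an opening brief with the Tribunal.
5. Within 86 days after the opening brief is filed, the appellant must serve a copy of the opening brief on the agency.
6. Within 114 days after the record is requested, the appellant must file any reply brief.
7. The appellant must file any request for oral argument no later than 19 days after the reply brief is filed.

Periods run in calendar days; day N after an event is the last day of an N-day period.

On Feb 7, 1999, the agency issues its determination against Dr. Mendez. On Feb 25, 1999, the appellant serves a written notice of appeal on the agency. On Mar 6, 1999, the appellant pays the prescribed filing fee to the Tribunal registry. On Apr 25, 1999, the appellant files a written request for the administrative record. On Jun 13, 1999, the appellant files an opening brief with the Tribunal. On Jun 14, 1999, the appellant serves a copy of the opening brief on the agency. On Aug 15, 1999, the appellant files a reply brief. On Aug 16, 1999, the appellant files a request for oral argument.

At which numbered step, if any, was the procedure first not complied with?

None — every step was satisfied

Step 1: the window is 15–35 days after Feb 7, 1999 (when the determination is issued), so Feb 22, 1999 through Mar 14, 1999; done Feb 25, 1999, which is between those dates.
Step 2: 14 days after Mar 4, 1999 (end of the 7-day hold period, which began when the notice of appeal is served on Feb 25, 1999) is Mar 18, 1999; completed Mar 6, 1999, before the deadline.
Step 3: the window is 20–51 days after Mar 6, 1999 (when the filing fee is paid), so Mar 26, 1999 through Apr 26, 1999; done Apr 25, 1999, which is between those dates.
Step 4: 50 days after Apr 25, 1999 (when the record is requested) is Jun 14, 1999; Jun 13, 1999 is within that limit.
Step 5: 86 days after Jun 13, 1999 (when the opening brief is filed) is Sep 7, 1999; Jun 14, 1999 is within that limit.
Step 6: 114 days after Apr 25, 1999 (when the record is requested) is Aug 17, 1999; Aug 15, 1999 is within that limit.
Step 7: 19 days after Aug 15, 1999 (when the reply brief is filed) is Sep 3, 1999; completed Aug 16, 1999, before the deadline.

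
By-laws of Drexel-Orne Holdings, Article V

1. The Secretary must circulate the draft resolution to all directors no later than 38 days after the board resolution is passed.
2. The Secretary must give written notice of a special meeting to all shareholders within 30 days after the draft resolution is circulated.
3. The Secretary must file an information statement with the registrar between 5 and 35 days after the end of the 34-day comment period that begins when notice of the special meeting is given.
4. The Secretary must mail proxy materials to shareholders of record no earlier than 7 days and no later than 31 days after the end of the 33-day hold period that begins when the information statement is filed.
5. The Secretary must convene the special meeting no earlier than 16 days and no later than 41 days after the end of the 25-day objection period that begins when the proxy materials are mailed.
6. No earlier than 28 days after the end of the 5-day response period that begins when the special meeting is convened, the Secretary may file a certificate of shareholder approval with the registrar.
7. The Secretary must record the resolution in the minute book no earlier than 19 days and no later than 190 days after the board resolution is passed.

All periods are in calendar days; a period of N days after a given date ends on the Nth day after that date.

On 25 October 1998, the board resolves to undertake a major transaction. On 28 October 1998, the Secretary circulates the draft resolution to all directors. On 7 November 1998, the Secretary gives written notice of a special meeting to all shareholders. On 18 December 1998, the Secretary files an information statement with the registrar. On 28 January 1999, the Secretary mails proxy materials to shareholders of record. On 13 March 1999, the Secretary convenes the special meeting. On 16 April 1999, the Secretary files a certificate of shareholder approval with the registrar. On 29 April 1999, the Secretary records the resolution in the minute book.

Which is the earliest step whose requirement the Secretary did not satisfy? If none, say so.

Step 1: 38 days after 25 October 1998 (when the board resolution is passed) is 2 December 1998; 28 October 1998 is within that limit.
Step 2: 30 days after 28 October 1998 (when the draft resolution is circulated) is 27 November 1998; completed 7 November 1998, before the deadline.
Step 3: the window is 5–35 days after 11 December 1998 (end of the 34-day comment period, which began when notice of the special meeting is given on 7 November 1998), so 16 December 1998 through 15 January 1999; 18 December 1998 falls inside that range.
Step 4: the window is 7–31 days after 20 January 1999 (end of the 33-day hold period, which began when the information statement is filed on 18 December 1998), so 27 January 1999 through 20 February 1999; done 28 January 1999 — within the window.
Step 5: the window is 16–41 days after 22 February 1999 (end of the 25-day objection period, which began when the proxy materials are mailed on 28 January 1999), so 10 March 1999 through 4 April 1999; done 13 March 1999, which is between those dates.
Step 6: the earliest permitted date is 28 days after 18 March 1999 (end of the 5-day response period, which began when the special meeting is convened on 13 March 1999), i.e. 15 April 1999; done 16 April 1999 — permitted.
Step 7: the window is 19–190 days after 25 October 1998 (when the board resolution is passed), so 13 November 1998 through 3 May 1999; 29 April 1999 falls inside that range.

None — every step was satisfied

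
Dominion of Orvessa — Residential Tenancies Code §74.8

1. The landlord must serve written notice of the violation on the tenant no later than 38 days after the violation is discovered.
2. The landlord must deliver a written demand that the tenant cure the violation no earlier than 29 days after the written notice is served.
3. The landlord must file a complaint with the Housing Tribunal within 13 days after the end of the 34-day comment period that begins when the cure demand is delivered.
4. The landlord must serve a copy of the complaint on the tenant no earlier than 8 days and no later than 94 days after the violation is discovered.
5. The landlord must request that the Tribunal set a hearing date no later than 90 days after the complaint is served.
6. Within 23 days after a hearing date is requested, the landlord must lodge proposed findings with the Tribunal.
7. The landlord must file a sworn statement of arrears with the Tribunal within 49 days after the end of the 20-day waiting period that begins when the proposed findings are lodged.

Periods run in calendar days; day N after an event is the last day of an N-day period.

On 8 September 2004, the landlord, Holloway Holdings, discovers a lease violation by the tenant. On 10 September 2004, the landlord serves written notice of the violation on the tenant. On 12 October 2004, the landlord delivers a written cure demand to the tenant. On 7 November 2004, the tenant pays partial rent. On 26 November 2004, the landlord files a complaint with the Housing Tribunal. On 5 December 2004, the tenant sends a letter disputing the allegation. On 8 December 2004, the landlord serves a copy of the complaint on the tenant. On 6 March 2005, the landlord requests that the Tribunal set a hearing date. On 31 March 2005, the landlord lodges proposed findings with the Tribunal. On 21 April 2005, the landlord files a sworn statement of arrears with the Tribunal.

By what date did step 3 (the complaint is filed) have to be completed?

28 November 2004

The cure demand is delivered on 12 October 2004; the 34-day comment period therefore ends 15 November 2004, and step 3 runs from that date. 13 days after 15 November 2004 is 28 November 2004.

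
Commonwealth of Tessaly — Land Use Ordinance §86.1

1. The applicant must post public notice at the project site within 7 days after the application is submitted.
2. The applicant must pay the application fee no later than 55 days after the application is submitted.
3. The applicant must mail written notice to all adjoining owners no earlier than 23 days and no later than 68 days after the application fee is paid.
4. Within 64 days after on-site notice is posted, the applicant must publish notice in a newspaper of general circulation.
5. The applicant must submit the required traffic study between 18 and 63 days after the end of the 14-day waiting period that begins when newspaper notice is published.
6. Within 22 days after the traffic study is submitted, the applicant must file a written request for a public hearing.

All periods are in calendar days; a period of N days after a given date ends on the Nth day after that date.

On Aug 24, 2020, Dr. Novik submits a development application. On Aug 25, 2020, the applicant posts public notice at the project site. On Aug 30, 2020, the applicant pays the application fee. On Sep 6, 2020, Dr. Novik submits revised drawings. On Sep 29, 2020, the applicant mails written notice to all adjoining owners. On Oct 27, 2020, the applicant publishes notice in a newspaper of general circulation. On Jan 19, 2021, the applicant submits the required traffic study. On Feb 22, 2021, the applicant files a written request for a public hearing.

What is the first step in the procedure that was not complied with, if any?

Step 5

Step 1: 7 days after Aug 24, 2020 (when the application is submitted) is Aug 31, 2020; done Aug 25, 2020 — timely.
Step 2: 55 days after Aug 24, 2020 (when the application is submitted) is Oct 18, 2020; done Aug 30, 2020 — timely.
Step 3: the window is 23–68 days after Aug 30, 2020 (when the application fee is paid), so Sep 22, 2020 through Nov 6, 2020; done Sep 29, 2020, which is between those dates.
Step 4: 64 days after Aug 25, 2020 (when on-site notice is posted) is Oct 28, 2020; completed Oct 27, 2020, before the deadline.
Step 5: the window is 18–63 days after Nov 10, 2020 (end of the 14-day waiting period, which began when newspaper notice is published on Oct 27, 2020), so Nov 28, 2020 through Jan 12, 2021; Jan 19, 2021 is 7 days past the end of the window.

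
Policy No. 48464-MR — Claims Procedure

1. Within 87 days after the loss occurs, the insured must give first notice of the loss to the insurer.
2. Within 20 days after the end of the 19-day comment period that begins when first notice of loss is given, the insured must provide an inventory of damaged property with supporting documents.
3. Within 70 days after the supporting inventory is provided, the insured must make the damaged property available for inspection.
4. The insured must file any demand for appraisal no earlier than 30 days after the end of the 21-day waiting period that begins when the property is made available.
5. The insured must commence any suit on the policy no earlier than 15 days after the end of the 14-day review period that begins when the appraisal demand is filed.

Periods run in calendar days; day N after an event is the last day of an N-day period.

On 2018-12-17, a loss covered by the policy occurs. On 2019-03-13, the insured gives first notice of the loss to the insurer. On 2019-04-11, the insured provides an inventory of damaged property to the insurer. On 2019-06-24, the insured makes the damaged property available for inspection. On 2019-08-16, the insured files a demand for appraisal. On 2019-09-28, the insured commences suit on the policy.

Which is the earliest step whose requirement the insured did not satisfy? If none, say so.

(1) due by 2018-12-17 + 87 days = 2019-03-14; completed 2019-03-13, before the deadline.
(2) due by 2019-04-01 + 20 days = 2019-04-21; 2019-04-11 is within that limit.
(3) due by 2019-04-11 + 70 days = 2019-06-20; done 2019-06-24 — 4 days late.

Step 3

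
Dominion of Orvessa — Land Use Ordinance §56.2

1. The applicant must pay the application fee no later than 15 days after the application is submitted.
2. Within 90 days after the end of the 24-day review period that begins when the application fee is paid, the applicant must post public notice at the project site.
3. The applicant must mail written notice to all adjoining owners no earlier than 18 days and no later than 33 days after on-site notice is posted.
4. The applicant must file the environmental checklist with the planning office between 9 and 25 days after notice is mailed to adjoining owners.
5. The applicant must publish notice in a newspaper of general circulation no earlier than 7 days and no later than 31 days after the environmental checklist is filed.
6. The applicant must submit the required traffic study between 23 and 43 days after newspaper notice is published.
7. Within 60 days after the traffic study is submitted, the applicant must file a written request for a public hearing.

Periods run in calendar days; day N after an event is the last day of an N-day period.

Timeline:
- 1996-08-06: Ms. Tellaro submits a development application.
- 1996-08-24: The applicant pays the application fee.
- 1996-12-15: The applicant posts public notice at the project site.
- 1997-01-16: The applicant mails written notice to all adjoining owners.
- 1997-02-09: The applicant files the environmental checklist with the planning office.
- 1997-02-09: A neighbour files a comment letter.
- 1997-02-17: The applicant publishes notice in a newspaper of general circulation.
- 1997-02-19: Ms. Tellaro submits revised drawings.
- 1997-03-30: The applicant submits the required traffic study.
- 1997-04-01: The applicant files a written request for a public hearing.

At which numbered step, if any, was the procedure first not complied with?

Step 1

(1) due by 1996-08-06 + 15 days = 1996-08-21; 1996-08-24 misses that deadline by 3 days.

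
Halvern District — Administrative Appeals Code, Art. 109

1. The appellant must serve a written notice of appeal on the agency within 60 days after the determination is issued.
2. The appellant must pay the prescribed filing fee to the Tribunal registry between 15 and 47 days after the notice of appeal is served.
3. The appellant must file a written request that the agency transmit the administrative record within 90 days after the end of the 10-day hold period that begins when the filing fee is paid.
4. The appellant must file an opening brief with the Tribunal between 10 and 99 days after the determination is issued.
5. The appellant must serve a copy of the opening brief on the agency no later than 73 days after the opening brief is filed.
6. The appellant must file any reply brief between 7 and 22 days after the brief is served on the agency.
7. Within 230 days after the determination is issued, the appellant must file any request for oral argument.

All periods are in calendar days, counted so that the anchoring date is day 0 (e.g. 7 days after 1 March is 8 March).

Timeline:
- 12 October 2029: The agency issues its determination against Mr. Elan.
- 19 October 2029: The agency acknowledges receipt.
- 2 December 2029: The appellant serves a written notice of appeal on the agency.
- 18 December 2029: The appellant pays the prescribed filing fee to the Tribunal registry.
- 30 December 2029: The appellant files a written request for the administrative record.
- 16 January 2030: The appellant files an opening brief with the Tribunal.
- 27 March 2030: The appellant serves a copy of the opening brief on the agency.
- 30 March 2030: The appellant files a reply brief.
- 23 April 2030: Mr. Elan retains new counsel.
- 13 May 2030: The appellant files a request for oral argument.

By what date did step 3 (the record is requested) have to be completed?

The filing fee is paid on 18 December 2029; the 10-day hold period therefore ends 28 December 2029, and step 3 runs from that date. 90 days after 28 December 2029 is 28 March 2030.

28 March 2030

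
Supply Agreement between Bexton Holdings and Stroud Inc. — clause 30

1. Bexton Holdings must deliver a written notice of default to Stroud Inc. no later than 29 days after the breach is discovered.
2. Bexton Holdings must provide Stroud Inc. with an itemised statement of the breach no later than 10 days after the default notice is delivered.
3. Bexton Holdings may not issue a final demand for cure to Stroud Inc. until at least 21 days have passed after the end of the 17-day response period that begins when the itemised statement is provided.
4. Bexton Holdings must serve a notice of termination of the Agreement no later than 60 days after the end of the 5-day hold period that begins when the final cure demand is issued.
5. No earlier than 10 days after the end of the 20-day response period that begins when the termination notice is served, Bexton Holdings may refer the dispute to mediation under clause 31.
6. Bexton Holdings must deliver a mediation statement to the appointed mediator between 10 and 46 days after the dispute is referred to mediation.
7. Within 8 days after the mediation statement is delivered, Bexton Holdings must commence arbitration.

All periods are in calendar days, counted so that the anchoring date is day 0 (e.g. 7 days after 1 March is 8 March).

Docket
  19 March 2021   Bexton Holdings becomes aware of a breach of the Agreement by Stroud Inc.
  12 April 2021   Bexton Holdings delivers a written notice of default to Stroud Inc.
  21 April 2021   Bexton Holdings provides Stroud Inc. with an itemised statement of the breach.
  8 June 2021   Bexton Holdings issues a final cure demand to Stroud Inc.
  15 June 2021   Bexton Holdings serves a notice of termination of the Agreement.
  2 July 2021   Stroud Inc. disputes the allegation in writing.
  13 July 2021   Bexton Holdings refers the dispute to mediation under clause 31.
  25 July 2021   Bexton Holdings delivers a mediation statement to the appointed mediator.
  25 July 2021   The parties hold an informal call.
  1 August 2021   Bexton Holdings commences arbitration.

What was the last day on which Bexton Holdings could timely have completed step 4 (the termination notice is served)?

The final cure demand is issued on 8 June 2021; the 5-day hold period therefore ends 13 June 2021, and step 4 runs from that date. 60 days after 13 June 2021 is 12 August 2021.

12 August 2021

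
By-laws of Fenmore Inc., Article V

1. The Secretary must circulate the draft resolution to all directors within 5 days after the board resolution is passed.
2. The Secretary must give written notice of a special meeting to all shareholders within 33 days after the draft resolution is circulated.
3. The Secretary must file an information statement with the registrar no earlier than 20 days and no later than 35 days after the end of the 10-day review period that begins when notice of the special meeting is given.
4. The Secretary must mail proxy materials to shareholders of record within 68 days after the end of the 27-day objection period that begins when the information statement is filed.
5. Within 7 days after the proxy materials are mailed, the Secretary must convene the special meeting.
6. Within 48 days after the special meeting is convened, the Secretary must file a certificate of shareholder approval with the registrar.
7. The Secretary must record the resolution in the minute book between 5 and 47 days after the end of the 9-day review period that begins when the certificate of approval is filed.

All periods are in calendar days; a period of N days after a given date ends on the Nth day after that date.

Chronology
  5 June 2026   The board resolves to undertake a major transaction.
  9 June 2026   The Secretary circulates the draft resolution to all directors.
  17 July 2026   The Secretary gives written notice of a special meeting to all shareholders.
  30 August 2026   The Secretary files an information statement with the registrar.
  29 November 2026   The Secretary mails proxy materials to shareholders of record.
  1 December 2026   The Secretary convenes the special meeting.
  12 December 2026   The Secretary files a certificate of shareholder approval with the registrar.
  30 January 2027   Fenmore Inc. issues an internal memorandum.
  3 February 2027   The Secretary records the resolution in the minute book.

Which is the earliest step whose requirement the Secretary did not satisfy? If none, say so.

Step 1 — counting 5 days from 5 June 2026 (when the board resolution is passed) gives a deadline of 10 June 2026; completed 9 June 2026, before the deadline.
Step 2 — counting 33 days from 9 June 2026 (when the draft resolution is circulated) gives a deadline of 12 July 2026; 17 July 2026 misses that deadline by 5 days.

Step 2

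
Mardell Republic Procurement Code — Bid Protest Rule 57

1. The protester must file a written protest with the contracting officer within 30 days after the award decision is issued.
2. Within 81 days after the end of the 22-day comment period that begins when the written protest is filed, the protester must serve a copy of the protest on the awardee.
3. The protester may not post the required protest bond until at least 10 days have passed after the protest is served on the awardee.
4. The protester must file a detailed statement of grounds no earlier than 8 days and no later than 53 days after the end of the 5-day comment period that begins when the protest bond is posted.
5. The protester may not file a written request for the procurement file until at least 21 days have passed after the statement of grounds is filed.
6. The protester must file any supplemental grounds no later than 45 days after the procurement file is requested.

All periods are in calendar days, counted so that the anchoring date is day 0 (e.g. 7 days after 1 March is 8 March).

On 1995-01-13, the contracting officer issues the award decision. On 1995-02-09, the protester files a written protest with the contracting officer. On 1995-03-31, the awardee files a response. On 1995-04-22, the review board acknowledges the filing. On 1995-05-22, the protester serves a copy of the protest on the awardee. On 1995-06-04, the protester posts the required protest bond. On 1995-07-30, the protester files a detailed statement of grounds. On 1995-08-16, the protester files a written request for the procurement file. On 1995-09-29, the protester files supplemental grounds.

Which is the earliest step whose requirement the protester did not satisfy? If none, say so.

Step 5

(1) due by 1995-01-13 + 30 days = 1995-02-12; 1995-02-09 is within that limit.
(2) due by 1995-03-03 + 81 days = 1995-05-23; completed 1995-05-22, before the deadline.
(3) permitted from 1995-05-22 + 10 days = 1995-06-01 onward; done 1995-06-04 — permitted.
(4) the permitted window runs from 1995-06-09 + 8 = 1995-06-17 to 1995-06-09 + 53 = 1995-08-01; done 1995-07-30 — within the window.
(5) permitted from 1995-07-30 + 21 days = 1995-08-20 onward; done 1995-08-16 — 4 days too early.
No need to go further; step 5 was not satisfied.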